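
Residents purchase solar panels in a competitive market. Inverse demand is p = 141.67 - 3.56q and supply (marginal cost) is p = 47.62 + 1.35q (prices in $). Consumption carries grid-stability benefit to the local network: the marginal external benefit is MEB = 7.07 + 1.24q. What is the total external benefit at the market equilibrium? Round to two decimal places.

$362.91

Market equilibrium (private): 47.62 + 1.35q = 141.67 - 3.56q → q_m = 19.1548.
Total external benefit = ∫₀^{q_m} (7.07 + 1.24q) dq = 7.07×19.1548 + ½×1.24×19.1548² = 362.9064.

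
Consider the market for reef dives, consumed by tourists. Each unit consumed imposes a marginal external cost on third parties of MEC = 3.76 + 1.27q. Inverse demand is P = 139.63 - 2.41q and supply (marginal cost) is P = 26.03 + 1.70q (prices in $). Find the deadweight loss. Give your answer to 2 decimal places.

Market equilibrium (private): 26.03 + 1.70q = 139.63 - 2.41q → q_m = 27.6399.
Social marginal benefit = demand − MEC = 135.87 - 3.68q.
Set SMB = MC: 135.87 - 3.68q = 26.03 + 1.70q → q* = 20.4164.
The loss is the area between SMB and MC from q* to q_m; with linear curves that's a triangle of height MEC(q_m).
DWL = ½ × 7.2235 × 38.8627 = 140.3624.

DWL = $140.36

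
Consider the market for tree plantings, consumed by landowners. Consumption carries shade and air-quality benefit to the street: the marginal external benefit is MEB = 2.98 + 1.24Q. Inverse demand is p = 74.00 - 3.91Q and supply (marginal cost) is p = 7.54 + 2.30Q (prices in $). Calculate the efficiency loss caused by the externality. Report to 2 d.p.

Market equilibrium (private): 7.54 + 2.30Q = 74.00 - 3.91Q → Q_m = 10.7021.
Social marginal benefit = demand + MEB = 76.98 - 2.67Q.
Set SMB = MC: 76.98 - 2.67Q = 7.54 + 2.30Q → Q* = 13.9718.
The loss is the area between SMB and MC from Q* to Q_m; with linear curves that's a triangle of height MEB(Q_m).
DWL = ½ × 3.2697 × 16.2506 = 26.5673.

DWL = $26.57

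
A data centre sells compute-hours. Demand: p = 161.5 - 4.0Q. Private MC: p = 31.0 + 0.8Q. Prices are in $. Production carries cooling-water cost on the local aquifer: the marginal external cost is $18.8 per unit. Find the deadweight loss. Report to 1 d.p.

Market equilibrium (private): 31.0 + 0.8Q = 161.5 - 4.0Q → Q_m = 27.1875.
Social marginal cost = private MC + MEC = 49.8 + 0.8Q.
Set SMC = demand: 49.8 + 0.8Q = 161.5 - 4.0Q → Q* = 23.2708.
The welfare-loss triangle has base |Q_m − Q*| and height MEC(Q_m) (the vertical gap between SMC and demand is zero at Q* and MEC at Q_m).
DWL = ½ × 3.9167 × 18.8000 = 36.8170.

DWL = $36.8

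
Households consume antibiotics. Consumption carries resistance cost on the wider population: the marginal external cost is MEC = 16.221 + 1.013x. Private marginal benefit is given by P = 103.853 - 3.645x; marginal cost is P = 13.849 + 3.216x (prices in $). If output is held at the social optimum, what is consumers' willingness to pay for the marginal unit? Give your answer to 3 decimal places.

Social marginal benefit = demand − MEC = 87.632 - 4.658x.
Set SMB = MC: 87.632 - 4.658x = 13.849 + 3.216x → x* = 9.3705.
Consumer price on the demand curve at x*: 103.853 − 3.645×9.3705 = 69.6975.

P = $69.698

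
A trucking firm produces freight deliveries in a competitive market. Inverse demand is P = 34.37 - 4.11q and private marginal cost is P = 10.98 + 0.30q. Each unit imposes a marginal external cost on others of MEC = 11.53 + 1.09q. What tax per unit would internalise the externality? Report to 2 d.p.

tax = 13.88 per unit

Social marginal cost = private MC + MEC = 22.51 + 1.39q.
Set SMC = demand: 22.51 + 1.39q = 34.37 - 4.11q → q* = 2.1564.
The Pigouvian tax equals MEC at q*: 11.53 + 1.09×2.1564 = 13.8805.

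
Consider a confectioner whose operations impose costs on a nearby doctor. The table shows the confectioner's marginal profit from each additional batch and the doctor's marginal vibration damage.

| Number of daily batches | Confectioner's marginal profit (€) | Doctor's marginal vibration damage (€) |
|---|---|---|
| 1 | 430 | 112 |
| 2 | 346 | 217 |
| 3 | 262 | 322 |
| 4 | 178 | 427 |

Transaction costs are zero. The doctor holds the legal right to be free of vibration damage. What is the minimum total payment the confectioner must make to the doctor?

€329

Efficient level: marginal profit ≥ marginal vibration damage through level 2, so k* = 2.
With the doctor holding the right, the confectioner must at least compensate total damage at k*: 112 + 217 = 329.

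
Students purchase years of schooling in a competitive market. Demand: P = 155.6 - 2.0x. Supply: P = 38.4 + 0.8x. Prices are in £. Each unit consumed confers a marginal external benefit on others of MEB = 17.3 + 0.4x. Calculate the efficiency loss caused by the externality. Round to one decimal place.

Market equilibrium (private): 38.4 + 0.8x = 155.6 - 2.0x → x_m = 41.8571.
Social marginal benefit = demand + MEB = 172.9 - 1.6x.
Set SMB = MC: 172.9 - 1.6x = 38.4 + 0.8x → x* = 56.0417.
Height of the DWL triangle at x_m is SMB(x_m) − MC(x_m) = MEB(x_m) = 34.0429.
DWL = ½ × 14.1846 × 34.0429 = 241.4425.

DWL = £241.4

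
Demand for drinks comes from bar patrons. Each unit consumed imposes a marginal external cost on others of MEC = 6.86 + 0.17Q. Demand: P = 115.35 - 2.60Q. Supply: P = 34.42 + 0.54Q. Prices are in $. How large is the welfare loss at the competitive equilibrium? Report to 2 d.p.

DWL = $19.09

Market equilibrium (private): 34.42 + 0.54Q = 115.35 - 2.60Q → Q_m = 25.7739.
Social marginal benefit = demand − MEC = 108.49 - 2.77Q.
Set SMB = MC: 108.49 - 2.77Q = 34.42 + 0.54Q → Q* = 22.3776.
Height of the DWL triangle at Q_m is MC(Q_m) − SMB(Q_m) = MEC(Q_m) = 11.2416.
DWL = ½ × 3.3963 × 11.2416 = 19.0899.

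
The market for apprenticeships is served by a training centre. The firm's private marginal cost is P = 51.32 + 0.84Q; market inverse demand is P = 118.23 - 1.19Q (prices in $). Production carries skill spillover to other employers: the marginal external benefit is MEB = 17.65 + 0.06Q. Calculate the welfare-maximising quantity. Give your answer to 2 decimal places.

Q* = 42.92

Social marginal cost = private MC − MEB = 33.67 + 0.78Q.
Set SMC = demand: 33.67 + 0.78Q = 118.23 - 1.19Q → Q* = 42.9239.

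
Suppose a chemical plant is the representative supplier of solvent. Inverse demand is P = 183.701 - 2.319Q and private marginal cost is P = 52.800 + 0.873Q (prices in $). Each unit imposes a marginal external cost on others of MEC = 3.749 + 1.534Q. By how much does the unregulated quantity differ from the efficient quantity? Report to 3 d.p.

Market equilibrium (private): 52.800 + 0.873Q = 183.701 - 2.319Q → Q_m = 41.0091.
Social marginal cost = private MC + MEC = 56.549 + 2.407Q.
Set SMC = demand: 56.549 + 2.407Q = 183.701 - 2.319Q → Q* = 26.9048.
Gap = |41.0091 − 26.9048| = 14.1043.

14.104 units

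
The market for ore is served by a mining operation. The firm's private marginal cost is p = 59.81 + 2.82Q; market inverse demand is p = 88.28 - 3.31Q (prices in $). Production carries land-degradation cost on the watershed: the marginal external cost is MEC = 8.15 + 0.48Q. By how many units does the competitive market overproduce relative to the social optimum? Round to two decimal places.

1.57 units

Market equilibrium (private): 59.81 + 2.82Q = 88.28 - 3.31Q → Q_m = 4.6444.
Social marginal cost = private MC + MEC = 67.96 + 3.30Q.
Set SMC = demand: 67.96 + 3.30Q = 88.28 - 3.31Q → Q* = 3.0741.
Gap = |4.6444 − 3.0741| = 1.5703.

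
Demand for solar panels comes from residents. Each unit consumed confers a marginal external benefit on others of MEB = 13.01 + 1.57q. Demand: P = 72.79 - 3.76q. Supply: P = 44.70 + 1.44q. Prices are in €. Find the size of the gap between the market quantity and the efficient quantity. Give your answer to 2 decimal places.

Market equilibrium (private): 44.70 + 1.44q = 72.79 - 3.76q → q_m = 5.4019.
Social marginal benefit = demand + MEB = 85.80 - 2.19q.
Set SMB = MC: 85.80 - 2.19q = 44.70 + 1.44q → q* = 11.3223.
Gap = |5.4019 − 11.3223| = 5.9204.

5.92 units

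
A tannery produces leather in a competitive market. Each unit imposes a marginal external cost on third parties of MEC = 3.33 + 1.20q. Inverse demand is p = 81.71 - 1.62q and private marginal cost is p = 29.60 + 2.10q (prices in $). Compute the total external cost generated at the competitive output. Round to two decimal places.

$164.38

Market equilibrium (private): 29.60 + 2.10q = 81.71 - 1.62q → q_m = 14.0081.
Total external cost = ∫₀^{q_m} (3.33 + 1.20q) dq = 3.33×14.0081 + ½×1.20×14.0081² = 164.3831.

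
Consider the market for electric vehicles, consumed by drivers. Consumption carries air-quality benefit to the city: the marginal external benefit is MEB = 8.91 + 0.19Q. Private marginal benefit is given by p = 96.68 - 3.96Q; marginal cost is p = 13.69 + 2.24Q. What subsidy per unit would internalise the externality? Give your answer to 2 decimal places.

subsidy = 11.82 per unit

Social marginal benefit = demand + MEB = 105.59 - 3.77Q.
Set SMB = MC: 105.59 - 3.77Q = 13.69 + 2.24Q → Q* = 15.2912.
The Pigouvian subsidy equals MEB at Q*: 8.91 + 0.19×15.2912 = 11.8153.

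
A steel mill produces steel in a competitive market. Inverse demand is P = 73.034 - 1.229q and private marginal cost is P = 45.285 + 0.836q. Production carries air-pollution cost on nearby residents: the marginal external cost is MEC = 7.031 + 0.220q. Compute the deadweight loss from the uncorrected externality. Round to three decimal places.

DWL = 21.826

Market equilibrium (private): 45.285 + 0.836q = 73.034 - 1.229q → q_m = 13.4378.
Social marginal cost = private MC + MEC = 52.316 + 1.056q.
Set SMC = demand: 52.316 + 1.056q = 73.034 - 1.229q → q* = 9.0670.
Height of the DWL triangle at q_m is SMC(q_m) − demand(q_m) = MEC(q_m) = 9.9873.
DWL = ½ × 4.3708 × 9.9873 = 21.8262.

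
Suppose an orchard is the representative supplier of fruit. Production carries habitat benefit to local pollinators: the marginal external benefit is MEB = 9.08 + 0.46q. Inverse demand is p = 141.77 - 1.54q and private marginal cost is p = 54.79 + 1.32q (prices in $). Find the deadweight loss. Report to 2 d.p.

Market equilibrium (private): 54.79 + 1.32q = 141.77 - 1.54q → q_m = 30.4126.
Social marginal cost = private MC − MEB = 45.71 + 0.86q.
Set SMC = demand: 45.71 + 0.86q = 141.77 - 1.54q → q* = 40.0250.
Height of the DWL triangle at q_m is demand(q_m) − SMC(q_m) = MEB(q_m) = 23.0698.
DWL = ½ × 9.6124 × 23.0698 = 110.8781.

DWL = $110.88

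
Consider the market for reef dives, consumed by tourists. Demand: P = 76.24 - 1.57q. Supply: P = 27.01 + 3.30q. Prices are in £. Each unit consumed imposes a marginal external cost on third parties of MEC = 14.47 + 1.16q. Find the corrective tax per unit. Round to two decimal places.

Social marginal benefit = demand − MEC = 61.77 - 2.73q.
Set SMB = MC: 61.77 - 2.73q = 27.01 + 3.30q → q* = 5.7645.
The Pigouvian tax equals MEC at q*: 14.47 + 1.16×5.7645 = 21.1568.

tax = £21.16 per unit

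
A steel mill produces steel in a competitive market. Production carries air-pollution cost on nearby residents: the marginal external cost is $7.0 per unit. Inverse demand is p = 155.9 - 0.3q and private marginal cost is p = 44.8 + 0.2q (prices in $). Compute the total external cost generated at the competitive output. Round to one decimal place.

$1555.4

Market equilibrium (private): 44.8 + 0.2q = 155.9 - 0.3q → q_m = 222.2000.
Total external cost = MEC × q_m = 7.0 × 222.2000 = 1555.4000.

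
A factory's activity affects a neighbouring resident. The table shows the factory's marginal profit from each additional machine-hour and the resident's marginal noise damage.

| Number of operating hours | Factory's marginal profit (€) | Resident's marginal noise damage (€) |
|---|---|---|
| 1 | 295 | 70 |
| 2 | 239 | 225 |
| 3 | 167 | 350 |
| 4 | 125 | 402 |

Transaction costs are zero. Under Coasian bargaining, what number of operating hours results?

2

Bargaining reaches the level where marginal profit last exceeds marginal noise damage.
That holds through level 2 (239 ≥ 225) but not at 3 (167 < 350).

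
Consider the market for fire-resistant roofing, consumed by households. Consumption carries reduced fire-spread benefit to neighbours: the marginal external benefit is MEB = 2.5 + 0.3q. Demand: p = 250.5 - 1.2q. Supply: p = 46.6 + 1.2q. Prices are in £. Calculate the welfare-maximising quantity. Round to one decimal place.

q* = 98.3

Social marginal benefit = demand + MEB = 253.0 - 0.9q.
Set SMB = MC: 253.0 - 0.9q = 46.6 + 1.2q → q* = 98.2857.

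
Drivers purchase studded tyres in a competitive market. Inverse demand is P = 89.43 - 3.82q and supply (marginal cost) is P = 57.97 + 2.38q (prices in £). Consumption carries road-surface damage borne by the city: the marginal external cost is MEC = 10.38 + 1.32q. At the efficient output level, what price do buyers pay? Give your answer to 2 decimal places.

P = £78.72

Social marginal benefit = demand − MEC = 79.05 - 5.14q.
Set SMB = MC: 79.05 - 5.14q = 57.97 + 2.38q → q* = 2.8032.
Consumer price on the demand curve at q*: 89.43 − 3.82×2.8032 = 78.7218.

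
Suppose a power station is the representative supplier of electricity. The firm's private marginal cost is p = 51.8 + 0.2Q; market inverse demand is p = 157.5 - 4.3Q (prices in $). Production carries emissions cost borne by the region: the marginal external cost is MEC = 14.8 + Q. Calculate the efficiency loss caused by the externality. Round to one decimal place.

Market equilibrium (private): 51.8 + 0.2Q = 157.5 - 4.3Q → Q_m = 23.4889.
Social marginal cost = private MC + MEC = 66.6 + 1.2Q.
Set SMC = demand: 66.6 + 1.2Q = 157.5 - 4.3Q → Q* = 16.5273.
The loss is the area between SMC and demand from Q* to Q_m; with linear curves that's a triangle of height MEC(Q_m).
DWL = ½ × 6.9616 × 38.2889 = 133.2760.

DWL = $133.3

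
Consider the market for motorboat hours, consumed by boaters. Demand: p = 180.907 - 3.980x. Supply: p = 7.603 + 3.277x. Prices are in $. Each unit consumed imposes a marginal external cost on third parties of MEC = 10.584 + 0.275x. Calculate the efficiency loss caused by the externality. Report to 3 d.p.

Market equilibrium (private): 7.603 + 3.277x = 180.907 - 3.980x → x_m = 23.8809.
Social marginal benefit = demand − MEC = 170.323 - 4.255x.
Set SMB = MC: 170.323 - 4.255x = 7.603 + 3.277x → x* = 21.6038.
The loss is the area between SMB and MC from x* to x_m; with linear curves that's a triangle of height MEC(x_m).
DWL = ½ × 2.2771 × 17.1513 = 19.5276.

DWL = $19.528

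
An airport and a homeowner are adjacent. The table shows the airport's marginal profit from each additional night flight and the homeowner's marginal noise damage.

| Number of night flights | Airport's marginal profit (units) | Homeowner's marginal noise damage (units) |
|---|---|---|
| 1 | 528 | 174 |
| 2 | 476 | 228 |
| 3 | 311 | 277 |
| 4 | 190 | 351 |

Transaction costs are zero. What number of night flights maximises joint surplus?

3

Bargaining reaches the level where marginal profit last exceeds marginal noise damage.
That holds through level 3 (311 ≥ 277) but not at 4 (190 < 351).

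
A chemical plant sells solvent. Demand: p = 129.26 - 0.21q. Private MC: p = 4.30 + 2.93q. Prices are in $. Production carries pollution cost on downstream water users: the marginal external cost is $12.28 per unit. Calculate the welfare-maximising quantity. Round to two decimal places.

q* = 35.89

Social marginal cost = private MC + MEC = 16.58 + 2.93q.
Set SMC = demand: 16.58 + 2.93q = 129.26 - 0.21q → q* = 35.8854.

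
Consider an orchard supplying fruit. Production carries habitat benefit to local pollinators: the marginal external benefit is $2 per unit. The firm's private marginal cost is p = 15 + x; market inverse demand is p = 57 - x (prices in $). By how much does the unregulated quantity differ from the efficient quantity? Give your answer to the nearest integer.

Market equilibrium (private): 15 + x = 57 - x → x_m = 21.0000.
Social marginal cost = private MC − MEB = 13 + x.
Set SMC = demand: 13 + x = 57 - x → x* = 22.0000.
Gap = |21.0000 − 22.0000| = 1.0000.

1 units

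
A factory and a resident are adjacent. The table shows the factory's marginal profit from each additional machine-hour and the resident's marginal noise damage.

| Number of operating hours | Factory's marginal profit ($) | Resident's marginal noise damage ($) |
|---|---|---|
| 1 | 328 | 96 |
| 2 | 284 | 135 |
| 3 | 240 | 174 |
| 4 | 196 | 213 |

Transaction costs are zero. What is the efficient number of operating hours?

Bargaining reaches the level where marginal profit last exceeds marginal noise damage.
That holds through level 3 (240 ≥ 174) but not at 4 (196 < 213).

3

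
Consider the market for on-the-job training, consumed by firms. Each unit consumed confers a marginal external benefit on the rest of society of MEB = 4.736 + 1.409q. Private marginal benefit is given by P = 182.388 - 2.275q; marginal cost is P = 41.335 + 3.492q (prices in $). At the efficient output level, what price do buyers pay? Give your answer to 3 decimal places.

P = $106.282

Social marginal benefit = demand + MEB = 187.124 - 0.866q.
Set SMB = MC: 187.124 - 0.866q = 41.335 + 3.492q → q* = 33.4532.
Consumer price on the demand curve at q*: 182.388 − 2.275×33.4532 = 106.2820.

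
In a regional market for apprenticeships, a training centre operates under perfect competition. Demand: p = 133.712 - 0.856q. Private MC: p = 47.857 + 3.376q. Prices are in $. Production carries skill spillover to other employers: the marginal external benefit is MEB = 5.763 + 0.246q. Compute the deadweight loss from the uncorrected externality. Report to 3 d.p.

Market equilibrium (private): 47.857 + 3.376q = 133.712 - 0.856q → q_m = 20.2871.
Social marginal cost = private MC − MEB = 42.094 + 3.130q.
Set SMC = demand: 42.094 + 3.130q = 133.712 - 0.856q → q* = 22.9849.
The loss is the area between SMC and demand from q* to q_m; with linear curves that's a triangle of height MEB(q_m).
DWL = ½ × 2.6978 × 10.7536 = 14.5055.

DWL = $14.506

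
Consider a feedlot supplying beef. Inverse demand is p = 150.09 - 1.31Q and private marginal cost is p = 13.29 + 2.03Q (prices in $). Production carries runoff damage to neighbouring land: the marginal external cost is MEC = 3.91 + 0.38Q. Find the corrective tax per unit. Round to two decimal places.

Social marginal cost = private MC + MEC = 17.20 + 2.41Q.
Set SMC = demand: 17.20 + 2.41Q = 150.09 - 1.31Q → Q* = 35.7231.
The Pigouvian tax equals MEC at Q*: 3.91 + 0.38×35.7231 = 17.4848.

tax = $17.48 per unit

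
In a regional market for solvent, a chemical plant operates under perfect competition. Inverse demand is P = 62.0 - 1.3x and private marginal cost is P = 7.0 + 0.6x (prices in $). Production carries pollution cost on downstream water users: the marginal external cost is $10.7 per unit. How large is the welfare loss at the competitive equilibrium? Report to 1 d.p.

DWL = $30.1

Market equilibrium (private): 7.0 + 0.6x = 62.0 - 1.3x → x_m = 28.9474.
Social marginal cost = private MC + MEC = 17.7 + 0.6x.
Set SMC = demand: 17.7 + 0.6x = 62.0 - 1.3x → x* = 23.3158.
Height of the DWL triangle at x_m is SMC(x_m) − demand(x_m) = MEC(x_m) = 10.7000.
DWL = ½ × 5.6316 × 10.7000 = 30.1291.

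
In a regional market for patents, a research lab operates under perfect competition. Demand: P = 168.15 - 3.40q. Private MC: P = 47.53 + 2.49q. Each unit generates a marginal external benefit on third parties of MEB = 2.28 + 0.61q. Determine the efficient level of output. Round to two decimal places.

q* = 23.28

Social marginal cost = private MC − MEB = 45.25 + 1.88q.
Set SMC = demand: 45.25 + 1.88q = 168.15 - 3.40q → q* = 23.2765.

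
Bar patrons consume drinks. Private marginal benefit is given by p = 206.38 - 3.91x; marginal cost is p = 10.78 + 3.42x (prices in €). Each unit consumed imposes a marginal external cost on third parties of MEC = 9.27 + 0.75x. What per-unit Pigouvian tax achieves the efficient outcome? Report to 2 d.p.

tax = €26.57 per unit

Social marginal benefit = demand − MEC = 197.11 - 4.66x.
Set SMB = MC: 197.11 - 4.66x = 10.78 + 3.42x → x* = 23.0606.
The Pigouvian tax equals MEC at x*: 9.27 + 0.75×23.0606 = 26.5655.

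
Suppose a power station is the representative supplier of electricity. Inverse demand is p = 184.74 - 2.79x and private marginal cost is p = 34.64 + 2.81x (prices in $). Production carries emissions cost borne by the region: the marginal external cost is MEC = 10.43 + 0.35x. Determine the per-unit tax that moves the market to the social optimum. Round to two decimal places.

Social marginal cost = private MC + MEC = 45.07 + 3.16x.
Set SMC = demand: 45.07 + 3.16x = 184.74 - 2.79x → x* = 23.4739.
The Pigouvian tax equals MEC at x*: 10.43 + 0.35×23.4739 = 18.6459.

tax = $18.65 per unit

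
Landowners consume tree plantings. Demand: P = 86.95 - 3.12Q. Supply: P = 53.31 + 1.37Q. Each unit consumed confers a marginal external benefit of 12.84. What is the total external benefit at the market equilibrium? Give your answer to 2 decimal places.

Market equilibrium (private): 53.31 + 1.37Q = 86.95 - 3.12Q → Q_m = 7.4922.
Total external benefit = MEB × Q_m = 12.84 × 7.4922 = 96.1998.

96.20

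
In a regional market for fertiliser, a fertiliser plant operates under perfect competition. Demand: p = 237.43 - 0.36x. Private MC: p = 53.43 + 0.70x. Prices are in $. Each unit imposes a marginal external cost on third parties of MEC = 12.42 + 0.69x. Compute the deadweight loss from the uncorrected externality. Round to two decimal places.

DWL = $4992.90

Market equilibrium (private): 53.43 + 0.70x = 237.43 - 0.36x → x_m = 173.5849.
Social marginal cost = private MC + MEC = 65.85 + 1.39x.
Set SMC = demand: 65.85 + 1.39x = 237.43 - 0.36x → x* = 98.0457.
The welfare-loss triangle has base |x_m − x*| and height MEC(x_m) (the vertical gap between SMC and demand is zero at x* and MEC at x_m).
DWL = ½ × 75.5392 × 132.1936 = 4992.8994.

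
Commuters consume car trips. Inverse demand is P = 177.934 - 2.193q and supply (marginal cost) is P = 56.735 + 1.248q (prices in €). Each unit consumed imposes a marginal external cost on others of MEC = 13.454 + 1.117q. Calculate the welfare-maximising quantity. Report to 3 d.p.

Social marginal benefit = demand − MEC = 164.480 - 3.310q.
Set SMB = MC: 164.480 - 3.310q = 56.735 + 1.248q → q* = 23.6387.

q* = 23.639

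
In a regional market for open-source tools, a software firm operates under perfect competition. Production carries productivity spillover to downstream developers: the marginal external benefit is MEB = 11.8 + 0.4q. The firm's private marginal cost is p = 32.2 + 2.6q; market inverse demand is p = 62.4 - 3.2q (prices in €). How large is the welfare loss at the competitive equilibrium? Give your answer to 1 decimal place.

Market equilibrium (private): 32.2 + 2.6q = 62.4 - 3.2q → q_m = 5.2069.
Social marginal cost = private MC − MEB = 20.4 + 2.2q.
Set SMC = demand: 20.4 + 2.2q = 62.4 - 3.2q → q* = 7.7778.
The welfare-loss triangle has base |q_m − q*| and height MEB(q_m) (the vertical gap between SMC and demand is zero at q* and MEB at q_m).
DWL = ½ × 2.5709 × 13.8828 = 17.8456.

DWL = €17.8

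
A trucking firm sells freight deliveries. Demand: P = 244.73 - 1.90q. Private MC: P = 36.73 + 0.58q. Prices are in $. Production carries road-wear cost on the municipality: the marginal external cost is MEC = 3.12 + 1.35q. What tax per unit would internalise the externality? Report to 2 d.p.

tax = $75.34 per unit

Social marginal cost = private MC + MEC = 39.85 + 1.93q.
Set SMC = demand: 39.85 + 1.93q = 244.73 - 1.90q → q* = 53.4935.
The Pigouvian tax equals MEC at q*: 3.12 + 1.35×53.4935 = 75.3362.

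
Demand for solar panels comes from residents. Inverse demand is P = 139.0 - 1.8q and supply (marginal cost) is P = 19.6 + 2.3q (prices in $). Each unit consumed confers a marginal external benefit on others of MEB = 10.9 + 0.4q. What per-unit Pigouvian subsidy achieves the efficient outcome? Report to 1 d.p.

subsidy = $25.0 per unit

Social marginal benefit = demand + MEB = 149.9 - 1.4q.
Set SMB = MC: 149.9 - 1.4q = 19.6 + 2.3q → q* = 35.2162.
The Pigouvian subsidy equals MEB at q*: 10.9 + 0.4×35.2162 = 24.9865.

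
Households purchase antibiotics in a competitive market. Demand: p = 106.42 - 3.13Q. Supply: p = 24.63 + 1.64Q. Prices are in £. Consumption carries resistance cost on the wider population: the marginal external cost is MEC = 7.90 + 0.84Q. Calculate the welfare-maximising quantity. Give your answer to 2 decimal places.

Q* = 13.17

Social marginal benefit = demand − MEC = 98.52 - 3.97Q.
Set SMB = MC: 98.52 - 3.97Q = 24.63 + 1.64Q → Q* = 13.1711.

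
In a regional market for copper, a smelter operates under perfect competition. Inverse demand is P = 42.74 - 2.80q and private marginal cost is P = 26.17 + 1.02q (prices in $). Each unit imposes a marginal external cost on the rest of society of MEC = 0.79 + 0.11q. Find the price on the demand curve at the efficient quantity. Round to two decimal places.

P = $31.50

Social marginal cost = private MC + MEC = 26.96 + 1.13q.
Set SMC = demand: 26.96 + 1.13q = 42.74 - 2.80q → q* = 4.0153.
Consumer price on the demand curve at q*: 42.74 − 2.80×4.0153 = 31.4972.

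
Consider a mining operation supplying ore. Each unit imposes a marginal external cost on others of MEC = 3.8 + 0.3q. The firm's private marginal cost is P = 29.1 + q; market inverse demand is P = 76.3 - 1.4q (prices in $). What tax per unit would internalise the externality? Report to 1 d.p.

tax = $8.6 per unit

Social marginal cost = private MC + MEC = 32.9 + 1.3q.
Set SMC = demand: 32.9 + 1.3q = 76.3 - 1.4q → q* = 16.0741.
The Pigouvian tax equals MEC at q*: 3.8 + 0.3×16.0741 = 8.6222.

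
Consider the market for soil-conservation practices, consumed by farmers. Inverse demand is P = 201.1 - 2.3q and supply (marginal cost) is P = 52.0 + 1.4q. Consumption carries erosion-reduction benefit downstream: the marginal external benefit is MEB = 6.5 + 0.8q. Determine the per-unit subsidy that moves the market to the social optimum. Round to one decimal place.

Social marginal benefit = demand + MEB = 207.6 - 1.5q.
Set SMB = MC: 207.6 - 1.5q = 52.0 + 1.4q → q* = 53.6552.
The Pigouvian subsidy equals MEB at q*: 6.5 + 0.8×53.6552 = 49.4242.

subsidy = 49.4 per unit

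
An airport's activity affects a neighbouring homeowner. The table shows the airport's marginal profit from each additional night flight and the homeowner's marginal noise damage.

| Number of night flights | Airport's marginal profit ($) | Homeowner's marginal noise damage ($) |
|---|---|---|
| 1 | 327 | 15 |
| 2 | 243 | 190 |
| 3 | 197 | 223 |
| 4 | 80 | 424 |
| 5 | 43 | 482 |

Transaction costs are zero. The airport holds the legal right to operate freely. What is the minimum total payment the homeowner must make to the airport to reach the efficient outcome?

$320

Left alone the airport would choose level 5 (marginal profit stays positive).
Efficient level: k* = 2 (marginal profit ≥ marginal noise damage through 2).
The homeowner must at least cover the airport's forgone profit from cutting 5→2: 197 + 80 + 43 = 320.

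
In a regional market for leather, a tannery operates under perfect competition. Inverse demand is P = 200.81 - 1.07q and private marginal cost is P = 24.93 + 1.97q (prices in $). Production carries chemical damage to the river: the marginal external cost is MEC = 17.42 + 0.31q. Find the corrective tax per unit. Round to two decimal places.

tax = $32.08 per unit

Social marginal cost = private MC + MEC = 42.35 + 2.28q.
Set SMC = demand: 42.35 + 2.28q = 200.81 - 1.07q → q* = 47.3015.
The Pigouvian tax equals MEC at q*: 17.42 + 0.31×47.3015 = 32.0835.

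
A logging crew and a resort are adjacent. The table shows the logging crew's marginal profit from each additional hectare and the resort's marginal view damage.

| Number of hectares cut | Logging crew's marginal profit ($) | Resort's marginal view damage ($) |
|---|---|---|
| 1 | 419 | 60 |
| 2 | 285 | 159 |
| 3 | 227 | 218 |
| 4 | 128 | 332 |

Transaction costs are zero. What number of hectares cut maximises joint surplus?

Bargaining reaches the level where marginal profit last exceeds marginal view damage.
That holds through level 3 (227 ≥ 218) but not at 4 (128 < 332).

3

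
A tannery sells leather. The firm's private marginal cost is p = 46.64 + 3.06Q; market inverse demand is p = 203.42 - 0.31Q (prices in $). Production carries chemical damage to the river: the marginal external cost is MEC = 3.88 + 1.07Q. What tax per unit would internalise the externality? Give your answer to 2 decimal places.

tax = $40.73 per unit

Social marginal cost = private MC + MEC = 50.52 + 4.13Q.
Set SMC = demand: 50.52 + 4.13Q = 203.42 - 0.31Q → Q* = 34.4369.
The Pigouvian tax equals MEC at Q*: 3.88 + 1.07×34.4369 = 40.7275.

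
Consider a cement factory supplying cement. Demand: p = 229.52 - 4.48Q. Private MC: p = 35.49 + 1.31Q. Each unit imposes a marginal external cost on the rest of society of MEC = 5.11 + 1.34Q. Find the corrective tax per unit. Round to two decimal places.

tax = 40.62 per unit

Social marginal cost = private MC + MEC = 40.60 + 2.65Q.
Set SMC = demand: 40.60 + 2.65Q = 229.52 - 4.48Q → Q* = 26.4965.
The Pigouvian tax equals MEC at Q*: 5.11 + 1.34×26.4965 = 40.6153.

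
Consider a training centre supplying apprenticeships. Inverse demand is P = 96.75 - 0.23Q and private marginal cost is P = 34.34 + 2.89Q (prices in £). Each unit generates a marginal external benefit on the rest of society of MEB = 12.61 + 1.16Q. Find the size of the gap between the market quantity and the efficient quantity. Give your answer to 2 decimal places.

Market equilibrium (private): 34.34 + 2.89Q = 96.75 - 0.23Q → Q_m = 20.0032.
Social marginal cost = private MC − MEB = 21.73 + 1.73Q.
Set SMC = demand: 21.73 + 1.73Q = 96.75 - 0.23Q → Q* = 38.2755.
Gap = |20.0032 − 38.2755| = 18.2723.

18.27 units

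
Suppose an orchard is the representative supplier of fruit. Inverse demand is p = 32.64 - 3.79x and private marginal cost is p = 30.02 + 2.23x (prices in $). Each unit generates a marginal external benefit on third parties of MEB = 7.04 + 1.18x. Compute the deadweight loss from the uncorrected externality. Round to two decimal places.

DWL = $5.89

Market equilibrium (private): 30.02 + 2.23x = 32.64 - 3.79x → x_m = 0.4352.
Social marginal cost = private MC − MEB = 22.98 + 1.05x.
Set SMC = demand: 22.98 + 1.05x = 32.64 - 3.79x → x* = 1.9959.
Height of the DWL triangle at x_m is demand(x_m) − SMC(x_m) = MEB(x_m) = 7.5536.
DWL = ½ × 1.5607 × 7.5536 = 5.8945.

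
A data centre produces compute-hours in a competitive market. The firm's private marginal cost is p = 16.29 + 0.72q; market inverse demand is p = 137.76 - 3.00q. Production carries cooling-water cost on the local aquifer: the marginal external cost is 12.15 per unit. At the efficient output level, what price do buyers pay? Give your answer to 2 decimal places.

Social marginal cost = private MC + MEC = 28.44 + 0.72q.
Set SMC = demand: 28.44 + 0.72q = 137.76 - 3.00q → q* = 29.3871.
Consumer price on the demand curve at q*: 137.76 − 3.00×29.3871 = 49.5987.

P = 49.60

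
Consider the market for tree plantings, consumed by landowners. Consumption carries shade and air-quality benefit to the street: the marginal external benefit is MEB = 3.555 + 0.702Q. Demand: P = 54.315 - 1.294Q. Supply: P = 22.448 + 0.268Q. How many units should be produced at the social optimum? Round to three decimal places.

Q* = 41.188

Social marginal benefit = demand + MEB = 57.870 - 0.592Q.
Set SMB = MC: 57.870 - 0.592Q = 22.448 + 0.268Q → Q* = 41.1884.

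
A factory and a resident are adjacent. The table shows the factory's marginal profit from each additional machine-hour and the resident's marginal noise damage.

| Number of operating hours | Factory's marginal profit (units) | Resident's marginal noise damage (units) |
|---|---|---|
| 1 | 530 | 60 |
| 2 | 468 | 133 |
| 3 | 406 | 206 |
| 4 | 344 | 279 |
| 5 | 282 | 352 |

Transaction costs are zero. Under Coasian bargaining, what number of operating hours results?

4

Bargaining reaches the level where marginal profit last exceeds marginal noise damage.
That holds through level 4 (344 ≥ 279) but not at 5 (282 < 352).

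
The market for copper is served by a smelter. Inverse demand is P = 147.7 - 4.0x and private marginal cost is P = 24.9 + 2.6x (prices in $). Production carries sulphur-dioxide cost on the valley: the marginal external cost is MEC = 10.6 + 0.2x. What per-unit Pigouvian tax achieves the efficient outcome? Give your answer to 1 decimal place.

tax = $13.9 per unit

Social marginal cost = private MC + MEC = 35.5 + 2.8x.
Set SMC = demand: 35.5 + 2.8x = 147.7 - 4.0x → x* = 16.5000.
The Pigouvian tax equals MEC at x*: 10.6 + 0.2×16.5000 = 13.9000.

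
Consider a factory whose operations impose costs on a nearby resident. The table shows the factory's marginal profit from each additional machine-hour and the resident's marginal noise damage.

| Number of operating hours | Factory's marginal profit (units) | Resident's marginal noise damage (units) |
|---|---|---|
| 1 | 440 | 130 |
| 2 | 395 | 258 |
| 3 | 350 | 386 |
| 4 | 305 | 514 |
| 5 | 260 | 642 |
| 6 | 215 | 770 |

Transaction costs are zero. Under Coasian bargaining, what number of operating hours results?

Bargaining reaches the level where marginal profit last exceeds marginal noise damage.
That holds through level 2 (395 ≥ 258) but not at 3 (350 < 386).

2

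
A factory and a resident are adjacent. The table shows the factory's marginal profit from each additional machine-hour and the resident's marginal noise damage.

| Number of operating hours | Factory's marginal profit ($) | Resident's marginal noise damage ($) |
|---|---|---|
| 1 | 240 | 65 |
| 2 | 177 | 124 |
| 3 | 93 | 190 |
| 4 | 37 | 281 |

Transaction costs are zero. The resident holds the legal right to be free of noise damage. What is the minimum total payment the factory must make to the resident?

Efficient level: marginal profit ≥ marginal noise damage through level 2, so k* = 2.
With the resident holding the right, the factory must at least compensate total damage at k*: 65 + 124 = 189.

$189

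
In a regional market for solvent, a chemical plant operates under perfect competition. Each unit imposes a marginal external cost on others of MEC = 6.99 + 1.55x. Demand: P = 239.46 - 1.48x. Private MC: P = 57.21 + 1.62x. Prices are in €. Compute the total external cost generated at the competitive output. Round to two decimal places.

Market equilibrium (private): 57.21 + 1.62x = 239.46 - 1.48x → x_m = 58.7903.
Total external cost = ∫₀^{x_m} (6.99 + 1.55x) dx = 6.99×58.7903 + ½×1.55×58.7903² = 3089.5762.

€3089.58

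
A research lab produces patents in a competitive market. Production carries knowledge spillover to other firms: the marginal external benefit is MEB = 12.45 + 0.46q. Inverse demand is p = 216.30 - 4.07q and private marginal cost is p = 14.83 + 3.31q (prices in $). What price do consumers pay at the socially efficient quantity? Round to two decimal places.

P = $90.48

Social marginal cost = private MC − MEB = 2.38 + 2.85q.
Set SMC = demand: 2.38 + 2.85q = 216.30 - 4.07q → q* = 30.9133.
Consumer price on the demand curve at q*: 216.30 − 4.07×30.9133 = 90.4829.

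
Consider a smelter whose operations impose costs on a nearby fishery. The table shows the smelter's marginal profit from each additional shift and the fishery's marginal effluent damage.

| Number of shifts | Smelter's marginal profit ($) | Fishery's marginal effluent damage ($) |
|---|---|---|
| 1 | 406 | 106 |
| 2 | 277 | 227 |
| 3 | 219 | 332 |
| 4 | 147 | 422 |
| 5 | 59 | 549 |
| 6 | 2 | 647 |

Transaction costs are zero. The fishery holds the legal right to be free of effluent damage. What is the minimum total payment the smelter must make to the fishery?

$333

Efficient level: marginal profit ≥ marginal effluent damage through level 2, so k* = 2.
With the fishery holding the right, the smelter must at least compensate total damage at k*: 106 + 227 = 333.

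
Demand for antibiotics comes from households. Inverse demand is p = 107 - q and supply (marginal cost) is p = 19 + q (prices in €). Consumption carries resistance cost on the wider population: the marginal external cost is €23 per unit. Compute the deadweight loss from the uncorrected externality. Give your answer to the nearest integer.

DWL = €132

Market equilibrium (private): 19 + q = 107 - q → q_m = 44.0000.
Social marginal benefit = demand − MEC = 84 - q.
Set SMB = MC: 84 - q = 19 + q → q* = 32.5000.
The loss is the area between SMB and MC from q* to q_m; with linear curves that's a triangle of height MEC(q_m).
DWL = ½ × 11.5000 × 23.0000 = 132.2500.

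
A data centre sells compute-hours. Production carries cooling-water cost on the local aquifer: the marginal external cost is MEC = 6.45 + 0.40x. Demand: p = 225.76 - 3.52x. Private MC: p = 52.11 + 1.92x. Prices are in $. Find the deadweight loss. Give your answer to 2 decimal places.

Market equilibrium (private): 52.11 + 1.92x = 225.76 - 3.52x → x_m = 31.9210.
Social marginal cost = private MC + MEC = 58.56 + 2.32x.
Set SMC = demand: 58.56 + 2.32x = 225.76 - 3.52x → x* = 28.6301.
The welfare-loss triangle has base |x_m − x*| and height MEC(x_m) (the vertical gap between SMC and demand is zero at x* and MEC at x_m).
DWL = ½ × 3.2909 × 19.2184 = 31.6229.

DWL = $31.62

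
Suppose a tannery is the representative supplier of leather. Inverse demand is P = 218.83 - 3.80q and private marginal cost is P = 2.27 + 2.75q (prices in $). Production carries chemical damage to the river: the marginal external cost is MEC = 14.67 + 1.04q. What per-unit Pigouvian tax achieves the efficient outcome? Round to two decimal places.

Social marginal cost = private MC + MEC = 16.94 + 3.79q.
Set SMC = demand: 16.94 + 3.79q = 218.83 - 3.80q → q* = 26.5995.
The Pigouvian tax equals MEC at q*: 14.67 + 1.04×26.5995 = 42.3335.

tax = $42.33 per unit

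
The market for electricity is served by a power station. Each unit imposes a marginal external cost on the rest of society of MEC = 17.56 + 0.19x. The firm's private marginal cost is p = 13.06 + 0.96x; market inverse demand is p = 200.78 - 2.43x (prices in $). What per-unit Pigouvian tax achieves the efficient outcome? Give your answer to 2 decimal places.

tax = $26.59 per unit

Social marginal cost = private MC + MEC = 30.62 + 1.15x.
Set SMC = demand: 30.62 + 1.15x = 200.78 - 2.43x → x* = 47.5307.
The Pigouvian tax equals MEC at x*: 17.56 + 0.19×47.5307 = 26.5908.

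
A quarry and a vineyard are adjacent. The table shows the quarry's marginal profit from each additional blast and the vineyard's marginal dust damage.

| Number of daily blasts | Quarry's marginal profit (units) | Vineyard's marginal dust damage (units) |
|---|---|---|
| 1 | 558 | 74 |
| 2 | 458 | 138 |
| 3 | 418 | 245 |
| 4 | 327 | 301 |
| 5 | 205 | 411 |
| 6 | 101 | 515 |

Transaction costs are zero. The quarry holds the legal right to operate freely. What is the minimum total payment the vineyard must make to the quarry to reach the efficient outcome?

306

Left alone the quarry would choose level 6 (marginal profit stays positive).
Efficient level: k* = 4 (marginal profit ≥ marginal dust damage through 4).
The vineyard must at least cover the quarry's forgone profit from cutting 6→4: 205 + 101 = 306.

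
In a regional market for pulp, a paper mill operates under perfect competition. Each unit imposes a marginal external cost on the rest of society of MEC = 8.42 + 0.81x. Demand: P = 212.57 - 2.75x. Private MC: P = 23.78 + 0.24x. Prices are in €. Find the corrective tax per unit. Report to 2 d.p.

Social marginal cost = private MC + MEC = 32.20 + 1.05x.
Set SMC = demand: 32.20 + 1.05x = 212.57 - 2.75x → x* = 47.4658.
The Pigouvian tax equals MEC at x*: 8.42 + 0.81×47.4658 = 46.8673.

tax = €46.87 per unit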